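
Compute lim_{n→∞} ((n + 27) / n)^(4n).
lim = e^108

Rewrite as (1 + 27/n)^(4n). By the standard limit (1 + x/n)^n → e^x, we have (1 + 27/n)^n → e^27, and raising to the 4th power gives e^108.
More precisely, ln[(1 + 27/n)^(4n)] = 4n · ln(1 + 27/n) = 4n · (27/n + O(1/n^2)) = 108 + O(1/n) → 108.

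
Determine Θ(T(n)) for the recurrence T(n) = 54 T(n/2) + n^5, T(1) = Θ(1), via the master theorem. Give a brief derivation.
T(n) = Θ(n^(log_2 54))

Master theorem: compare f(n) = n^5 to n^(log_2 54) where log_2 54 ≈ 5.755. Since 5 < log_2 54, we have f(n) = O(n^(log_2 54 − ε)) for some ε > 0 — Case 1. Hence T(n) = Θ(n^(log_2 54)).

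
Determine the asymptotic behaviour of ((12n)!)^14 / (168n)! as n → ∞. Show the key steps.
((12n)!)^14/(168n)! ~ ((2π·12n)^(13/2) / sqrt(14)) · 14^(−14·12n)  →  0

Write N = 12n. Stirling: N! ~ sqrt(2π N)(N/e)^N and (14N)! ~ sqrt(2π·14N)·(14N/e)^(14N).
  (N!)^14/(14N)! ~ (2π N)^(14/2) (N/e)^(14N) / [sqrt(2π·14N) (14N/e)^(14N)]
     = (2π N)^(14/2) / sqrt(2π·14N) · (N/(14N))^(14N)
     = (2π N)^((14−1)/2) / sqrt(14) · 14^(−14N).
Since 14^14 > 1, the factor 14^(−14N) decays exponentially, so the ratio → 0. Substituting N = 12n gives the stated form.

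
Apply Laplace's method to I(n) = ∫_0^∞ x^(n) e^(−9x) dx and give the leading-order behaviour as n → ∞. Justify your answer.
I(n) ~ (sqrt(2π·n) / 9) · (n/(9e))^(n)

Write the integrand as exp(n ln x − 9x) and set f(x) = n ln x − 9x. Then f'(x) = n/x − 9 = 0 at x* = n/9, and f''(x*) = −n/x*^2 = −9^2/(n). Laplace's method (interior maximum) gives
  I(n) ~ e^(f(x*)) · sqrt(2π / |f''(x*)|)
        = exp(n ln(n/9) − n) · sqrt(2π · n / 9^2)
        = (n/9)^(n) e^(−n) · sqrt(2π·n) / 9
        = (sqrt(2π·n) / 9) · (n/(9e))^(n).
This matches Γ(n+1)/9^(n+1) with Stirling applied to Γ.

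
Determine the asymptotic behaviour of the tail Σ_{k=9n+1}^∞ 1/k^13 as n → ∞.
Σ_{k>9n} 1/k^13 ~ 1/(12 · (9n)^12)

Compare to the integral: ∫_{9n}^∞ x^(−13) dx = [−x^(−12)/12]_{9n}^∞ = 1/((13−1)·(9n)^12). Euler-Maclaurin then gives
  Σ_{k>9n} 1/k^13 = ∫_{9n}^∞ dx/x^13 − 1/(2·(9n)^13) + O(1/(9n)^14).
(Equivalently this is ζ(13) − Σ_{k≤9n} 1/k^13.)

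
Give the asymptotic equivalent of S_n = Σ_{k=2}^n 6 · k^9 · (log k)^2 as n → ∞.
S_n ~ 3 · n^10 · (log n)^2 / 5

By integral comparison, S_n = ∫_1^n 6 · x^9 · (log x)^2 dx + O(n^9 · (log n)^2). For the integral, the leading term of ∫_1^n x^9 (log x)^2 dx is n^10/10 · (log n)^2 (by repeated integration by parts; each step lowers the log-exponent and produces a relatively O(1/log n) correction). Hence S_n ~ 3 · n^10 · (log n)^2 / 5.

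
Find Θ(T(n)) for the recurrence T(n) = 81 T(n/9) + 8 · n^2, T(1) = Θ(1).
T(n) = Θ(n^2 log n)

log_9 81 = 2, and f(n) = 8 · n^2 = Θ(n^(log_9 81)). This is Case 2 of the master theorem: T(n) = Θ(f(n) · log n) = Θ(n^2 log n).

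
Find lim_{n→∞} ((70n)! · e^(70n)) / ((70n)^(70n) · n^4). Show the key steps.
lim = 0

Stirling: (70n)! ~ sqrt(2π·70n) · (70n/e)^(70n). Hence
  (70n)! · e^(70n) / (70n)^(70n) ~ sqrt(2π·70n).
Dividing by n^4: sqrt(2π·70n) / n^4 = sqrt(2π·70) · n^((1−8)/2), so the expression behaves like sqrt(2π·70) · n^((1−8)/2) → 0.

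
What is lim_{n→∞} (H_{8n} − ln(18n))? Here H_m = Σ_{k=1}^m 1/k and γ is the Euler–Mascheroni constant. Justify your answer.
lim = ln(4/9) + γ

By Euler-Maclaurin, H_m = ln m + γ + O(1/m). So
  H_{8n} − ln(18n) = ln(8n) + γ − ln(18n) + O(1/n)
                       = ln(8/18) + γ + O(1/n).
Hence the limit is ln(8/18) + γ (= ln(4/9)).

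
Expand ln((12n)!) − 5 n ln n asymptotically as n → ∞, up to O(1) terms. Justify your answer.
ln((12n)!) − 5 n ln n = 7 n ln n + 12(ln 12 − 1) n + (1/2) ln(2π·12n) + O(1/n)

Stirling: ln((12n)!) = 12n ln(12n) − 12n + (1/2) ln(2π·12n) + O(1/n).
Expand 12n ln(12n) = 12n (ln n + ln 12) = 12n ln n + 12n ln 12.
Subtract 5n ln n: leading term is (12 − 5) n ln n = 7 n ln n. The next term is 12n ln 12 − 12n = 12(ln 12 − 1) n. Then the (1/2) ln(2π·12n) correction.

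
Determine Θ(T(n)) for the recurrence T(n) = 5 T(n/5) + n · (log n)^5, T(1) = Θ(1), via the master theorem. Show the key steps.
T(n) = Θ(n · (log n)^6)

Here log_5 5 = 1 and f(n) = n · (log n)^5 = Θ(n^(log_5 5) · (log n)^5). This is the extended Case 2 of the master theorem (f matches the critical exponent up to log factors), giving T(n) = Θ(n^(log_5 5) · (log n)^(5+1)) = Θ(n · (log n)^6).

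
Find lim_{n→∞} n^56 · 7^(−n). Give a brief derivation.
lim = 0

Exponentials with base > 1 dominate every fixed polynomial: for any fixed c, n^c / 7^n → 0 as n → ∞ (e.g. by the ratio test, or by writing 7^n = e^(n ln 7) and noting e^(n ln 7) / n^c → ∞). Hence n^56 · 7^(−n) = n^56 / 7^n → 0.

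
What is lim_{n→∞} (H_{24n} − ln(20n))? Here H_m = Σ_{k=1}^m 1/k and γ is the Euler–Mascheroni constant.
lim = ln(6/5) + γ

By Euler-Maclaurin, H_m = ln m + γ + O(1/m). So
  H_{24n} − ln(20n) = ln(24n) + γ − ln(20n) + O(1/n)
                       = ln(24/20) + γ + O(1/n).
Hence the limit is ln(24/20) + γ (= ln(6/5)).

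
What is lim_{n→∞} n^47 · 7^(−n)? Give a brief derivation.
lim = 0

Exponentials with base > 1 dominate every fixed polynomial: for any fixed c, n^c / 7^n → 0 as n → ∞ (e.g. by the ratio test, or by writing 7^n = e^(n ln 7) and noting e^(n ln 7) / n^c → ∞). Hence n^47 · 7^(−n) = n^47 / 7^n → 0.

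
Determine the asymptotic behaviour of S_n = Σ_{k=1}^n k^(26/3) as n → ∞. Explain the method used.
S_n ~ (3/29) · n^(29/3)

Integral comparison: Σ_{k=1}^n k^(26/3) = ∫_0^n x^(26/3) dx + O(n^(26/3)). The integral is n^(1 + 26/3) / (1 + 26/3) = n^((26+3)/3) / ((26+3)/3) = (3/29) · n^(29/3).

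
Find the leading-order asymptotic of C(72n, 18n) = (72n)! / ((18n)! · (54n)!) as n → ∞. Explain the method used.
C(72n, 18n) ~ (256/27)^(18n) · sqrt(2/(3π·18n))

Write N = 18n. Apply Stirling to each factorial:
  (4N)! ~ sqrt(2π·4N) · (4N/e)^(4N),
  N! ~ sqrt(2π N) · (N/e)^N,
  (3N)! ~ sqrt(2π·3N) · (3N/e)^(3N).
The exponential factors combine to (4N)^(4N) / (N^N · (3N)^(3N)) = 4^(4N)/3^(3N) = (4^4/3^3)^N = (256/27)^N.
The square-root prefactors combine to sqrt(2π·4N) / (sqrt(2π N)·sqrt(2π·3N)) = sqrt(4 / (2π·3·N)) = sqrt(2/(3π·18n)).
Substituting N = 18n: C(72n, 18n) ~ (256/27)^(18n) · sqrt(2/(3π·18n)).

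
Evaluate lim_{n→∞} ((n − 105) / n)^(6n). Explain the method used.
lim = e^(−630)

Rewrite as (1 − 105/n)^(6n). By the standard limit (1 + x/n)^n → e^x, we have (1 − 105/n)^n → e^(−105), and raising to the 6th power gives e^(−630).
More precisely, ln[(1 − 105/n)^(6n)] = 6n · ln(1 − 105/n) = 6n · (-105/n + O(1/n^2)) = -630 + O(1/n) → -630.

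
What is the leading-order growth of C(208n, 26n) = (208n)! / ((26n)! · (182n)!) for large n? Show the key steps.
C(208n, 26n) ~ (16777216/823543)^(26n) · sqrt(4/(7π·26n))

Write N = 26n. Apply Stirling to each factorial:
  (8N)! ~ sqrt(2π·8N) · (8N/e)^(8N),
  N! ~ sqrt(2π N) · (N/e)^N,
  (7N)! ~ sqrt(2π·7N) · (7N/e)^(7N).
The exponential factors combine to (8N)^(8N) / (N^N · (7N)^(7N)) = 8^(8N)/7^(7N) = (8^8/7^7)^N = (16777216/823543)^N.
The square-root prefactors combine to sqrt(2π·8N) / (sqrt(2π N)·sqrt(2π·7N)) = sqrt(8 / (2π·7·N)) = sqrt(4/(7π·26n)).
Substituting N = 26n: C(208n, 26n) ~ (16777216/823543)^(26n) · sqrt(4/(7π·26n)).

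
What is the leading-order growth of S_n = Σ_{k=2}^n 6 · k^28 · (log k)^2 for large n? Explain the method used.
S_n ~ 6 · n^29 · (log n)^2 / 29

By integral comparison, S_n = ∫_1^n 6 · x^28 · (log x)^2 dx + O(n^28 · (log n)^2). For the integral, the leading term of ∫_1^n x^28 (log x)^2 dx is n^29/29 · (log n)^2 (by repeated integration by parts; each step lowers the log-exponent and produces a relatively O(1/log n) correction). Hence S_n ~ 6 · n^29 · (log n)^2 / 29.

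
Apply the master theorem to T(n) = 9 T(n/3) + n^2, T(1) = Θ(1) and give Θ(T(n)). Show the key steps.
T(n) = Θ(n^2 log n)

log_3 9 = 2, and f(n) = n^2 = Θ(n^(log_3 9)). This is Case 2 of the master theorem: T(n) = Θ(f(n) · log n) = Θ(n^2 log n).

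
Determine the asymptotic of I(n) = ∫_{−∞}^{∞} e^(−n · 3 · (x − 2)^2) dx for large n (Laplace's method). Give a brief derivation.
I(n) = sqrt(π/(3n))

Here φ(x) = 3 · (x − 2)^2 has its unique minimum at x* = 2 with φ(x*) = 0 and φ''(x*) = 6. Laplace's method gives
  I(n) ~ e^(−n φ(x*)) · sqrt(2π / (n · φ''(x*))) = sqrt(2π / (6n)) = sqrt(π/(3n)).
This is exact: substituting u = (x − 2)·sqrt(3n) gives I(n) = (1/sqrt(3n)) ∫_{−∞}^{∞} e^(−u^2) du = sqrt(π/(3n)).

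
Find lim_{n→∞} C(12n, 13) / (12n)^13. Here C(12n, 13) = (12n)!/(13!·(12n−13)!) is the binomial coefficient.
lim = 1/13! = 1/6227020800

With N = 12n → ∞: C(N, 13) / N^13 = [N(N−1)…(N−12)] / (13! · N^13) = (1/13!) · 1 · (1 − 1/(12n)) · … · (1 − 12/(12n)). Each factor → 1 as N → ∞, so the limit is 1/13! = 1/6227020800.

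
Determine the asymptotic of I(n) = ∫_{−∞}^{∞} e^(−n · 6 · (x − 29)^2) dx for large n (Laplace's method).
I(n) = sqrt(π/(6n))

Here φ(x) = 6 · (x − 29)^2 has its unique minimum at x* = 29 with φ(x*) = 0 and φ''(x*) = 12. Laplace's method gives
  I(n) ~ e^(−n φ(x*)) · sqrt(2π / (n · φ''(x*))) = sqrt(2π / (12n)) = sqrt(π/(6n)).
This is exact: substituting u = (x − 29)·sqrt(6n) gives I(n) = (1/sqrt(6n)) ∫_{−∞}^{∞} e^(−u^2) du = sqrt(π/(6n)).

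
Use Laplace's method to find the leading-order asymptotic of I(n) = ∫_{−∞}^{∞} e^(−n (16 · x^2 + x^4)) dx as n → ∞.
I(n) ~ sqrt(π/(16n))

φ(x) = 16 · x^2 + x^4 has its unique global minimum at x* = 0 (since φ'(x) = 32x + 4x^3 = 0 only at x = 0 for real x with both coefficients positive, and φ → ∞ as |x| → ∞). At x* = 0, φ(0) = 0 and φ''(0) = 32. Laplace's method then gives
  I(n) ~ sqrt(2π / (n · φ''(0))) · e^(−n φ(0)) = sqrt(2π / (32n)) = sqrt(π/(16n)).
The x^4 term contributes only at subleading order (an O(1/n) relative correction).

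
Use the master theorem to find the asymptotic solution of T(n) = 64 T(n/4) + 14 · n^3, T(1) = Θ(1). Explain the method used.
T(n) = Θ(n^3 log n)

log_4 64 = 3, and f(n) = 14 · n^3 = Θ(n^(log_4 64)). This is Case 2 of the master theorem: T(n) = Θ(f(n) · log n) = Θ(n^3 log n).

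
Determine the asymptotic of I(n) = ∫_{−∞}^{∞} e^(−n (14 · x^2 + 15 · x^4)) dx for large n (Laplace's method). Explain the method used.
I(n) ~ sqrt(π/(14n))

φ(x) = 14 · x^2 + 15 · x^4 has its unique global minimum at x* = 0 (since φ'(x) = 28x + 60x^3 = 0 only at x = 0 for real x with both coefficients positive, and φ → ∞ as |x| → ∞). At x* = 0, φ(0) = 0 and φ''(0) = 28. Laplace's method then gives
  I(n) ~ sqrt(2π / (n · φ''(0))) · e^(−n φ(0)) = sqrt(2π / (28n)) = sqrt(π/(14n)).
The 15 · x^4 term contributes only at subleading order (an O(1/n) relative correction).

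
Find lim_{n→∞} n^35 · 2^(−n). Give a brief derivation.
lim = 0

Exponentials with base > 1 dominate every fixed polynomial: for any fixed c, n^c / 2^n → 0 as n → ∞ (e.g. by the ratio test, or by writing 2^n = e^(n ln 2) and noting e^(n ln 2) / n^c → ∞). Hence n^35 · 2^(−n) = n^35 / 2^n → 0.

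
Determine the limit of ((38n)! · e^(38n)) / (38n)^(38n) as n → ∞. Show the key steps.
lim = ∞

Stirling: (38n)! ~ sqrt(2π·38n) · (38n/e)^(38n). Hence
  (38n)! · e^(38n) / (38n)^(38n) ~ sqrt(2π·38n) = sqrt(2π·38) · sqrt(n) → ∞.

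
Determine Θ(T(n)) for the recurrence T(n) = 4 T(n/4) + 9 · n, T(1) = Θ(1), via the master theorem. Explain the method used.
T(n) = Θ(n log n)

log_4 4 = 1, and f(n) = 9 · n = Θ(n^(log_4 4)). This is Case 2 of the master theorem: T(n) = Θ(f(n) · log n) = Θ(n log n).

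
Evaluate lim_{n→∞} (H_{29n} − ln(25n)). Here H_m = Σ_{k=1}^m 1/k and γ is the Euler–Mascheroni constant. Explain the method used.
lim = ln(29/25) + γ

By Euler-Maclaurin, H_m = ln m + γ + O(1/m). So
  H_{29n} − ln(25n) = ln(29n) + γ − ln(25n) + O(1/n)
                       = ln(29/25) + γ + O(1/n).
Hence the limit is ln(29/25) + γ.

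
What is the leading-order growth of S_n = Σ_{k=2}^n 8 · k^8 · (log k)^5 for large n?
S_n ~ 8 · n^9 · (log n)^5 / 9

By integral comparison, S_n = ∫_1^n 8 · x^8 · (log x)^5 dx + O(n^8 · (log n)^5). For the integral, the leading term of ∫_1^n x^8 (log x)^5 dx is n^9/9 · (log n)^5 (by repeated integration by parts; each step lowers the log-exponent and produces a relatively O(1/log n) correction). Hence S_n ~ 8 · n^9 · (log n)^5 / 9.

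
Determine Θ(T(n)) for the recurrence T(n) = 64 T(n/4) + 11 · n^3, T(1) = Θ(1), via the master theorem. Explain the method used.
T(n) = Θ(n^3 log n)

log_4 64 = 3, and f(n) = 11 · n^3 = Θ(n^(log_4 64)). This is Case 2 of the master theorem: T(n) = Θ(f(n) · log n) = Θ(n^3 log n).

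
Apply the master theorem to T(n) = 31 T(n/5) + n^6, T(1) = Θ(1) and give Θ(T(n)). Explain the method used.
T(n) = Θ(n^6)

log_5 31 ≈ 2.134. f(n) = n^6 dominates n^(log_5 31) since 6 > 2.134, and the regularity condition a·f(n/b) = 31·(n/5)^6 = (31/15625)·n^6 ≤ c·f(n) holds with c = 31/15625 ≈ 0.00198 < 1. So this is Case 3: T(n) = Θ(f(n)) = Θ(n^6).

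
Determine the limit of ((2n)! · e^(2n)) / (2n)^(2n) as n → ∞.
lim = ∞

Stirling: (2n)! ~ sqrt(2π·2n) · (2n/e)^(2n). Hence
  (2n)! · e^(2n) / (2n)^(2n) ~ sqrt(2π·2n) = sqrt(2π·2) · sqrt(n) → ∞.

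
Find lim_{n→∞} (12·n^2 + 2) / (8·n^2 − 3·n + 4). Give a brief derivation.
lim = 12/8 = 3/2

For large n the leading n^2 terms dominate both numerator and denominator. Dividing top and bottom by n^2, every other term tends to 0, leaving 12/8 = 3/2.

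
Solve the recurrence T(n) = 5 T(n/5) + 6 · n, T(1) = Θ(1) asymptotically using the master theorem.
T(n) = Θ(n log n)

log_5 5 = 1, and f(n) = 6 · n = Θ(n^(log_5 5)). This is Case 2 of the master theorem: T(n) = Θ(f(n) · log n) = Θ(n log n).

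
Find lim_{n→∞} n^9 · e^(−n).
lim = 0

Exponentials with base > 1 dominate every fixed polynomial: for any fixed c, n^c / e^n → 0 as n → ∞ (e.g. by the ratio test, or since e^n grows faster than any power of n). Hence n^9 · e^(−n) = n^9 / e^n → 0.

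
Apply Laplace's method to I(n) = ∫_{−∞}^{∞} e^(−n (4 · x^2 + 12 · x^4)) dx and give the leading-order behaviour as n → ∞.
I(n) ~ sqrt(π/(4n))

φ(x) = 4 · x^2 + 12 · x^4 has its unique global minimum at x* = 0 (since φ'(x) = 8x + 48x^3 = 0 only at x = 0 for real x with both coefficients positive, and φ → ∞ as |x| → ∞). At x* = 0, φ(0) = 0 and φ''(0) = 8. Laplace's method then gives
  I(n) ~ sqrt(2π / (n · φ''(0))) · e^(−n φ(0)) = sqrt(2π / (8n)) = sqrt(π/(4n)).
The 12 · x^4 term contributes only at subleading order (an O(1/n) relative correction).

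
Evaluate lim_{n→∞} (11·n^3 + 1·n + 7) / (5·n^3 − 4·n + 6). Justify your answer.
lim = 11/5

For large n the leading n^3 terms dominate both numerator and denominator. Dividing top and bottom by n^3, every other term tends to 0, leaving 11/5.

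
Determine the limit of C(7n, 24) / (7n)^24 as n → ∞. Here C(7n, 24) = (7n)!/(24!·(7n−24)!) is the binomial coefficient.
lim = 1/24! = 1/620448401733239439360000

With N = 7n → ∞: C(N, 24) / N^24 = [N(N−1)…(N−23)] / (24! · N^24) = (1/24!) · 1 · (1 − 1/(7n)) · … · (1 − 23/(7n)). Each factor → 1 as N → ∞, so the limit is 1/24! = 1/620448401733239439360000.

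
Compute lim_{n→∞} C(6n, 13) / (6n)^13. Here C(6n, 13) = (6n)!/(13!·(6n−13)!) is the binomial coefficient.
lim = 1/13! = 1/6227020800

With N = 6n → ∞: C(N, 13) / N^13 = [N(N−1)…(N−12)] / (13! · N^13) = (1/13!) · 1 · (1 − 1/(6n)) · … · (1 − 12/(6n)). Each factor → 1 as N → ∞, so the limit is 1/13! = 1/6227020800.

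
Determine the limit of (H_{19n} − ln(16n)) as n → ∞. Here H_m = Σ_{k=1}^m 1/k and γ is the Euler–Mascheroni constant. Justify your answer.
lim = ln(19/16) + γ

By Euler-Maclaurin, H_m = ln m + γ + O(1/m). So
  H_{19n} − ln(16n) = ln(19n) + γ − ln(16n) + O(1/n)
                       = ln(19/16) + γ + O(1/n).
Hence the limit is ln(19/16) + γ.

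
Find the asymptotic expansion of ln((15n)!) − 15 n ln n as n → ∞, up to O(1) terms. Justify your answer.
ln((15n)!) − 15 n ln n = 15(ln 15 − 1) n + (1/2) ln(2π·15n) + O(1/n)

Stirling: ln((15n)!) = 15n ln(15n) − 15n + (1/2) ln(2π·15n) + O(1/n).
Since 15n ln(15n) = 15n ln n + 15n ln 15, subtracting 15n ln n cancels the n ln n term exactly. What remains is 15(ln 15 − 1) n + (1/2) ln(2π·15n) + O(1/n).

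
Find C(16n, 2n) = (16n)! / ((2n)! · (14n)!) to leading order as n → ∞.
C(16n, 2n) ~ (16777216/823543)^(2n) · sqrt(4/(7π·2n))

Write N = 2n. Apply Stirling to each factorial:
  (8N)! ~ sqrt(2π·8N) · (8N/e)^(8N),
  N! ~ sqrt(2π N) · (N/e)^N,
  (7N)! ~ sqrt(2π·7N) · (7N/e)^(7N).
The exponential factors combine to (8N)^(8N) / (N^N · (7N)^(7N)) = 8^(8N)/7^(7N) = (8^8/7^7)^N = (16777216/823543)^N.
The square-root prefactors combine to sqrt(2π·8N) / (sqrt(2π N)·sqrt(2π·7N)) = sqrt(8 / (2π·7·N)) = sqrt(4/(7π·2n)).
Substituting N = 2n: C(16n, 2n) ~ (16777216/823543)^(2n) · sqrt(4/(7π·2n)).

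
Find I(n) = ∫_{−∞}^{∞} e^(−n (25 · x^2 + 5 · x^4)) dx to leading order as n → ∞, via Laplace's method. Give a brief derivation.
I(n) ~ sqrt(π/(25n))

φ(x) = 25 · x^2 + 5 · x^4 has its unique global minimum at x* = 0 (since φ'(x) = 50x + 20x^3 = 0 only at x = 0 for real x with both coefficients positive, and φ → ∞ as |x| → ∞). At x* = 0, φ(0) = 0 and φ''(0) = 50. Laplace's method then gives
  I(n) ~ sqrt(2π / (n · φ''(0))) · e^(−n φ(0)) = sqrt(2π / (50n)) = sqrt(π/(25n)).
The 5 · x^4 term contributes only at subleading order (an O(1/n) relative correction).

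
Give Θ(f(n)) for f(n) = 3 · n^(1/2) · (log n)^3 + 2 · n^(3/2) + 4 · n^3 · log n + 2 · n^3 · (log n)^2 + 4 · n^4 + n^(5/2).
f(n) ∈ Θ(n^4)

Compare the terms by growth order. For large n, n^a · (log n)^b dominates n^a' · (log n)^b' iff a > a', or (a = a' and b > b'). Ranking the 6 terms shows the dominant one is 4 · n^4. Hence f(n) ∈ Θ(n^4).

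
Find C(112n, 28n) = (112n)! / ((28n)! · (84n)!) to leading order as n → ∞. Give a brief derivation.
C(112n, 28n) ~ (256/27)^(28n) · sqrt(2/(3π·28n))

Write N = 28n. Apply Stirling to each factorial:
  (4N)! ~ sqrt(2π·4N) · (4N/e)^(4N),
  N! ~ sqrt(2π N) · (N/e)^N,
  (3N)! ~ sqrt(2π·3N) · (3N/e)^(3N).
The exponential factors combine to (4N)^(4N) / (N^N · (3N)^(3N)) = 4^(4N)/3^(3N) = (4^4/3^3)^N = (256/27)^N.
The square-root prefactors combine to sqrt(2π·4N) / (sqrt(2π N)·sqrt(2π·3N)) = sqrt(4 / (2π·3·N)) = sqrt(2/(3π·28n)).
Substituting N = 28n: C(112n, 28n) ~ (256/27)^(28n) · sqrt(2/(3π·28n)).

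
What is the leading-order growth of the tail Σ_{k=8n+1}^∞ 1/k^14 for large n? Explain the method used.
Σ_{k>8n} 1/k^14 ~ 1/(13 · (8n)^13)

Compare to the integral: ∫_{8n}^∞ x^(−14) dx = [−x^(−13)/13]_{8n}^∞ = 1/((14−1)·(8n)^13). Euler-Maclaurin then gives
  Σ_{k>8n} 1/k^14 = ∫_{8n}^∞ dx/x^14 − 1/(2·(8n)^14) + O(1/(8n)^15).
(Equivalently this is ζ(14) − Σ_{k≤8n} 1/k^14.)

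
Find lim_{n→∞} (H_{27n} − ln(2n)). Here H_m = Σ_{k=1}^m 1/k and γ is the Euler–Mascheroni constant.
lim = ln(27/2) + γ

By Euler-Maclaurin, H_m = ln m + γ + O(1/m). So
  H_{27n} − ln(2n) = ln(27n) + γ − ln(2n) + O(1/n)
                       = ln(27/2) + γ + O(1/n).
Hence the limit is ln(27/2) + γ.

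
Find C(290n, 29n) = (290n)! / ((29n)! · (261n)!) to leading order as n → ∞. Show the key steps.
C(290n, 29n) ~ (10000000000/387420489)^(29n) · sqrt(5/(9π·29n))

Write N = 29n. Apply Stirling to each factorial:
  (10N)! ~ sqrt(2π·10N) · (10N/e)^(10N),
  N! ~ sqrt(2π N) · (N/e)^N,
  (9N)! ~ sqrt(2π·9N) · (9N/e)^(9N).
The exponential factors combine to (10N)^(10N) / (N^N · (9N)^(9N)) = 10^(10N)/9^(9N) = (10^10/9^9)^N = (10000000000/387420489)^N.
The square-root prefactors combine to sqrt(2π·10N) / (sqrt(2π N)·sqrt(2π·9N)) = sqrt(10 / (2π·9·N)) = sqrt(5/(9π·29n)).
Substituting N = 29n: C(290n, 29n) ~ (10000000000/387420489)^(29n) · sqrt(5/(9π·29n)).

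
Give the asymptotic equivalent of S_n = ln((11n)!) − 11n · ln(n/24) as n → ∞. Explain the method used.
S_n ~ 11n · (ln 264 − 1) + O(ln n)

Stirling: ln((11n)!) = 11n ln(11n) − 11n + O(ln n).
  S_n = 11n ln(11n) − 11n − 11n ln(n/24) + O(ln n)
      = 11n ln(11n) − 11n ln n + 11n ln 24 − 11n + O(ln n)
      = 11n ln 11 + 11n ln 24 − 11n + O(ln n)
      = 11n (ln 264 − 1) + O(ln n).
Numerically ln(264) − 1 ≈ 4.5759.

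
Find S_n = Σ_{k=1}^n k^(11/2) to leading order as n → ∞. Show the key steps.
S_n ~ (2/13) · n^(13/2)

Integral comparison: Σ_{k=1}^n k^(11/2) = ∫_0^n x^(11/2) dx + O(n^(11/2)). The integral is n^(1 + 11/2) / (1 + 11/2) = n^((11+2)/2) / ((11+2)/2) = (2/13) · n^(13/2).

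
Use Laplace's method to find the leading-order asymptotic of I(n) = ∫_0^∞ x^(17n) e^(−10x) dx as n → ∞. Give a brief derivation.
I(n) ~ (sqrt(2π·17n) / 10) · (17n/(10e))^(17n)

Write the integrand as exp(17n ln x − 10x) and set f(x) = 17n ln x − 10x. Then f'(x) = 17n/x − 10 = 0 at x* = 17n/10, and f''(x*) = −17n/x*^2 = −10^2/(17n). Laplace's method (interior maximum) gives
  I(n) ~ e^(f(x*)) · sqrt(2π / |f''(x*)|)
        = exp(17n ln(17n/10) − 17n) · sqrt(2π · 17n / 10^2)
        = (17n/10)^(17n) e^(−17n) · sqrt(2π·17n) / 10
        = (sqrt(2π·17n) / 10) · (17n/(10e))^(17n).
This matches Γ(17n+1)/10^(17n+1) with Stirling applied to Γ.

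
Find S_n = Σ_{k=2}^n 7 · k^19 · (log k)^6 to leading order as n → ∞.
S_n ~ 7 · n^20 · (log n)^6 / 20

By integral comparison, S_n = ∫_1^n 7 · x^19 · (log x)^6 dx + O(n^19 · (log n)^6). For the integral, the leading term of ∫_1^n x^19 (log x)^6 dx is n^20/20 · (log n)^6 (by repeated integration by parts; each step lowers the log-exponent and produces a relatively O(1/log n) correction). Hence S_n ~ 7 · n^20 · (log n)^6 / 20.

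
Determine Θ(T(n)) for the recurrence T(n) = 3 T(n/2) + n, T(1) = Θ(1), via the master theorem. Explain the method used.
T(n) = Θ(n^(log_2 3))

Master theorem: compare f(n) = n to n^(log_2 3) where log_2 3 ≈ 1.585. Since 1 < log_2 3, we have f(n) = O(n^(log_2 3 − ε)) for some ε > 0 — Case 1. Hence T(n) = Θ(n^(log_2 3)).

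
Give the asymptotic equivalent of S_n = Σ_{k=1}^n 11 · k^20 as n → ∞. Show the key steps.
S_n ~ 11 · n^21 / 21

By integral comparison (Euler-Maclaurin), Σ_{k=1}^n 11 · k^20 = 11 · ∫_0^n x^20 dx + O(n^20) = 11 · n^21/21 + O(n^20). (Equivalently, Faulhaber's formula gives the same leading term.)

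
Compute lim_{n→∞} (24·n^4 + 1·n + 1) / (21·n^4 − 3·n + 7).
lim = 24/21 = 8/7

For large n the leading n^4 terms dominate both numerator and denominator. Dividing top and bottom by n^4, every other term tends to 0, leaving 24/21 = 8/7.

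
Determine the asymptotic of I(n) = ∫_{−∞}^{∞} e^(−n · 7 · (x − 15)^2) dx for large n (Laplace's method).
I(n) = sqrt(π/(7n))

Here φ(x) = 7 · (x − 15)^2 has its unique minimum at x* = 15 with φ(x*) = 0 and φ''(x*) = 14. Laplace's method gives
  I(n) ~ e^(−n φ(x*)) · sqrt(2π / (n · φ''(x*))) = sqrt(2π / (14n)) = sqrt(π/(7n)).
This is exact: substituting u = (x − 15)·sqrt(7n) gives I(n) = (1/sqrt(7n)) ∫_{−∞}^{∞} e^(−u^2) du = sqrt(π/(7n)).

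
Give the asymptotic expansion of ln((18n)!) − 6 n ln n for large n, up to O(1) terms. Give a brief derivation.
ln((18n)!) − 6 n ln n = 12 n ln n + 18(ln 18 − 1) n + (1/2) ln(2π·18n) + O(1/n)

Stirling: ln((18n)!) = 18n ln(18n) − 18n + (1/2) ln(2π·18n) + O(1/n).
Expand 18n ln(18n) = 18n (ln n + ln 18) = 18n ln n + 18n ln 18.
Subtract 6n ln n: leading term is (18 − 6) n ln n = 12 n ln n. The next term is 18n ln 18 − 18n = 18(ln 18 − 1) n. Then the (1/2) ln(2π·18n) correction.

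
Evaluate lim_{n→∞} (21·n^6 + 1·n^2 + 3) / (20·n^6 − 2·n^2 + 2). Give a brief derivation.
lim = 21/20

For large n the leading n^6 terms dominate both numerator and denominator. Dividing top and bottom by n^6, every other term tends to 0, leaving 21/20.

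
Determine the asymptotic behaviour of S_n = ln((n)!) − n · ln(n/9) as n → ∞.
S_n ~ n · (ln 9 − 1) + O(ln n)

Stirling: ln((n)!) = n ln(n) − n + O(ln n).
  S_n = n ln(n) − n − n ln(n/9) + O(ln n)
      = n ln(n) − n ln n + n ln 9 − n + O(ln n)
      = n ln 9 − n + O(ln n)
      = n (ln 9 − 1) + O(ln n).
Numerically ln(9) − 1 ≈ 1.1972.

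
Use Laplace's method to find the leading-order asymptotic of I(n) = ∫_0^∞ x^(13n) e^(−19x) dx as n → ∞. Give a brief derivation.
I(n) ~ (sqrt(2π·13n) / 19) · (13n/(19e))^(13n)

Write the integrand as exp(13n ln x − 19x) and set f(x) = 13n ln x − 19x. Then f'(x) = 13n/x − 19 = 0 at x* = 13n/19, and f''(x*) = −13n/x*^2 = −19^2/(13n). Laplace's method (interior maximum) gives
  I(n) ~ e^(f(x*)) · sqrt(2π / |f''(x*)|)
        = exp(13n ln(13n/19) − 13n) · sqrt(2π · 13n / 19^2)
        = (13n/19)^(13n) e^(−13n) · sqrt(2π·13n) / 19
        = (sqrt(2π·13n) / 19) · (13n/(19e))^(13n).
This matches Γ(13n+1)/19^(13n+1) with Stirling applied to Γ.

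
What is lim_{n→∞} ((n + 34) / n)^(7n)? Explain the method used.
lim = e^238

Rewrite as (1 + 34/n)^(7n). By the standard limit (1 + x/n)^n → e^x, we have (1 + 34/n)^n → e^34, and raising to the 7th power gives e^238.
More precisely, ln[(1 + 34/n)^(7n)] = 7n · ln(1 + 34/n) = 7n · (34/n + O(1/n^2)) = 238 + O(1/n) → 238.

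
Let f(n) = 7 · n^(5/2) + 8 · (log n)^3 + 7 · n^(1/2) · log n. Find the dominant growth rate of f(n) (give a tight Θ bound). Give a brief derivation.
f(n) ∈ Θ(n^(5/2))

Compare the terms by growth order. For large n, n^a · (log n)^b dominates n^a' · (log n)^b' iff a > a', or (a = a' and b > b'). Ranking the 3 terms shows the dominant one is 7 · n^(5/2). Hence f(n) ∈ Θ(n^(5/2)).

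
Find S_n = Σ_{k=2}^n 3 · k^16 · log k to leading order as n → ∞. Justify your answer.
S_n ~ 3 · n^17 log n / 17 − 3 · n^17 / 289

By integral comparison, S_n = ∫_1^n 3 · x^16 · log x dx + O(n^16 · log n). For the integral, ∫ x^16 log x dx = n^17 log n / 17 − n^17/289 (integration by parts). Hence S_n ~ 3 · n^17 log n / 17 − 3 · n^17 / 289.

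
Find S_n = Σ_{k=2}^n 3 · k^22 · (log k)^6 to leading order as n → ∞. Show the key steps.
S_n ~ 3 · n^23 · (log n)^6 / 23

By integral comparison, S_n = ∫_1^n 3 · x^22 · (log x)^6 dx + O(n^22 · (log n)^6). For the integral, the leading term of ∫_1^n x^22 (log x)^6 dx is n^23/23 · (log n)^6 (by repeated integration by parts; each step lowers the log-exponent and produces a relatively O(1/log n) correction). Hence S_n ~ 3 · n^23 · (log n)^6 / 23.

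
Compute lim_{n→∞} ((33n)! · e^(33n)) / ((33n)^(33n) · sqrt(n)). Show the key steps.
lim = sqrt(2π·33)

Stirling: (33n)! ~ sqrt(2π·33n) · (33n/e)^(33n). Hence
  (33n)! · e^(33n) / (33n)^(33n) ~ sqrt(2π·33n).
Dividing by sqrt(n): sqrt(2π·33n) / sqrt(n) = sqrt(2π·33) · n^((1−1)/2), so the limit is sqrt(2π·33).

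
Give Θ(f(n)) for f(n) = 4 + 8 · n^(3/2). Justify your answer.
f(n) ∈ Θ(n^(3/2))

Compare the terms by growth order. For large n, n^a · (log n)^b dominates n^a' · (log n)^b' iff a > a', or (a = a' and b > b'). Ranking the 2 terms shows the dominant one is 8 · n^(3/2). Hence f(n) ∈ Θ(n^(3/2)).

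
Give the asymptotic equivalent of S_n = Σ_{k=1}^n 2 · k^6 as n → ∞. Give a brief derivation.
S_n ~ 2 · n^7 / 7

By integral comparison (Euler-Maclaurin), Σ_{k=1}^n 2 · k^6 = 2 · ∫_0^n x^6 dx + O(n^6) = 2 · n^7/7 + O(n^6). (Equivalently, Faulhaber's formula gives the same leading term.)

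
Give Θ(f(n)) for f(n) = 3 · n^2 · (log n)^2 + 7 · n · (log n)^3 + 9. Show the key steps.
f(n) ∈ Θ(n^2 · (log n)^2)

Compare the terms by growth order. For large n, n^a · (log n)^b dominates n^a' · (log n)^b' iff a > a', or (a = a' and b > b'). Ranking the 3 terms shows the dominant one is 3 · n^2 · (log n)^2. Hence f(n) ∈ Θ(n^2 · (log n)^2).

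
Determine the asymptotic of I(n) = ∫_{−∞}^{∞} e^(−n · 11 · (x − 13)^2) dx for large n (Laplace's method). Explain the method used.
I(n) = sqrt(π/(11n))

Here φ(x) = 11 · (x − 13)^2 has its unique minimum at x* = 13 with φ(x*) = 0 and φ''(x*) = 22. Laplace's method gives
  I(n) ~ e^(−n φ(x*)) · sqrt(2π / (n · φ''(x*))) = sqrt(2π / (22n)) = sqrt(π/(11n)).
This is exact: substituting u = (x − 13)·sqrt(11n) gives I(n) = (1/sqrt(11n)) ∫_{−∞}^{∞} e^(−u^2) du = sqrt(π/(11n)).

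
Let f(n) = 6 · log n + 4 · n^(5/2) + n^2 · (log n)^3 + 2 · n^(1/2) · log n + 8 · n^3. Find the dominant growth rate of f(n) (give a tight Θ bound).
f(n) ∈ Θ(n^3)

Compare the terms by growth order. For large n, n^a · (log n)^b dominates n^a' · (log n)^b' iff a > a', or (a = a' and b > b'). Ranking the 5 terms shows the dominant one is 8 · n^3. Hence f(n) ∈ Θ(n^3).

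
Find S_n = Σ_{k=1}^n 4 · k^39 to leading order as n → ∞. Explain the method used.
S_n ~ n^40 / 10

By integral comparison (Euler-Maclaurin), Σ_{k=1}^n 4 · k^39 = 4 · ∫_0^n x^39 dx + O(n^39) = 4 · n^40/40 = n^40 / 10 + O(n^39). (Equivalently, Faulhaber's formula gives the same leading term.)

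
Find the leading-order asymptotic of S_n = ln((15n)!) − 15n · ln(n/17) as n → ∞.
S_n ~ 15n · (ln 255 − 1) + O(ln n)

Stirling: ln((15n)!) = 15n ln(15n) − 15n + O(ln n).
  S_n = 15n ln(15n) − 15n − 15n ln(n/17) + O(ln n)
      = 15n ln(15n) − 15n ln n + 15n ln 17 − 15n + O(ln n)
      = 15n ln 15 + 15n ln 17 − 15n + O(ln n)
      = 15n (ln 255 − 1) + O(ln n).
Numerically ln(255) − 1 ≈ 4.5413.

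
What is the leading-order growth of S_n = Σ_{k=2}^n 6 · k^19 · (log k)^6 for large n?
S_n ~ 3 · n^20 · (log n)^6 / 10

By integral comparison, S_n = ∫_1^n 6 · x^19 · (log x)^6 dx + O(n^19 · (log n)^6). For the integral, the leading term of ∫_1^n x^19 (log x)^6 dx is n^20/20 · (log n)^6 (by repeated integration by parts; each step lowers the log-exponent and produces a relatively O(1/log n) correction). Hence S_n ~ 3 · n^20 · (log n)^6 / 10.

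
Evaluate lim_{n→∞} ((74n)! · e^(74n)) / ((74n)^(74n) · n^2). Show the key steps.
lim = 0

Stirling: (74n)! ~ sqrt(2π·74n) · (74n/e)^(74n). Hence
  (74n)! · e^(74n) / (74n)^(74n) ~ sqrt(2π·74n).
Dividing by n^2: sqrt(2π·74n) / n^2 = sqrt(2π·74) · n^((1−4)/2), so the expression behaves like sqrt(2π·74) · n^((1−4)/2) → 0.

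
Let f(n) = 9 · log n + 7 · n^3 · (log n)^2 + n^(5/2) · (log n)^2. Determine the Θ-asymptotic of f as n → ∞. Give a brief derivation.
f(n) ∈ Θ(n^3 · (log n)^2)

Compare the terms by growth order. For large n, n^a · (log n)^b dominates n^a' · (log n)^b' iff a > a', or (a = a' and b > b'). Ranking the 3 terms shows the dominant one is 7 · n^3 · (log n)^2. Hence f(n) ∈ Θ(n^3 · (log n)^2).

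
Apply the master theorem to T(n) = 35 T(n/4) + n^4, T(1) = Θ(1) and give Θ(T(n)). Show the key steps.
T(n) = Θ(n^4)

log_4 35 ≈ 2.565. f(n) = n^4 dominates n^(log_4 35) since 4 > 2.565, and the regularity condition a·f(n/b) = 35·(n/4)^4 = (35/256)·n^4 ≤ c·f(n) holds with c = 35/256 ≈ 0.137 < 1. So this is Case 3: T(n) = Θ(f(n)) = Θ(n^4).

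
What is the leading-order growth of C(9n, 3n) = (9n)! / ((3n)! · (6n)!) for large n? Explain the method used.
C(9n, 3n) ~ (27/4)^(3n) · sqrt(3/(4π·3n))

Write N = 3n. Apply Stirling to each factorial:
  (3N)! ~ sqrt(2π·3N) · (3N/e)^(3N),
  N! ~ sqrt(2π N) · (N/e)^N,
  (2N)! ~ sqrt(2π·2N) · (2N/e)^(2N).
The exponential factors combine to (3N)^(3N) / (N^N · (2N)^(2N)) = 3^(3N)/2^(2N) = (3^3/2^2)^N = (27/4)^N.
The square-root prefactors combine to sqrt(2π·3N) / (sqrt(2π N)·sqrt(2π·2N)) = sqrt(3 / (2π·2·N)) = sqrt(3/(4π·3n)).
Substituting N = 3n: C(9n, 3n) ~ (27/4)^(3n) · sqrt(3/(4π·3n)).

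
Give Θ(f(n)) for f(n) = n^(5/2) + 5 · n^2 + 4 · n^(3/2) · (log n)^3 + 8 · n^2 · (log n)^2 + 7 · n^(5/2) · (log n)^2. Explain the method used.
f(n) ∈ Θ(n^(5/2) · (log n)^2)

Compare the terms by growth order. For large n, n^a · (log n)^b dominates n^a' · (log n)^b' iff a > a', or (a = a' and b > b'). Ranking the 5 terms shows the dominant one is 7 · n^(5/2) · (log n)^2. Hence f(n) ∈ Θ(n^(5/2) · (log n)^2).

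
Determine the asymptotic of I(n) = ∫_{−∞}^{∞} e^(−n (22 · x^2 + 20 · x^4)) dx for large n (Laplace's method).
I(n) ~ sqrt(π/(22n))

φ(x) = 22 · x^2 + 20 · x^4 has its unique global minimum at x* = 0 (since φ'(x) = 44x + 80x^3 = 0 only at x = 0 for real x with both coefficients positive, and φ → ∞ as |x| → ∞). At x* = 0, φ(0) = 0 and φ''(0) = 44. Laplace's method then gives
  I(n) ~ sqrt(2π / (n · φ''(0))) · e^(−n φ(0)) = sqrt(2π / (44n)) = sqrt(π/(22n)).
The 20 · x^4 term contributes only at subleading order (an O(1/n) relative correction).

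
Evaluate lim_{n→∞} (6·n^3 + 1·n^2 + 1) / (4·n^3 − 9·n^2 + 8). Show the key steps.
lim = 6/4 = 3/2

For large n the leading n^3 terms dominate both numerator and denominator. Dividing top and bottom by n^3, every other term tends to 0, leaving 6/4 = 3/2.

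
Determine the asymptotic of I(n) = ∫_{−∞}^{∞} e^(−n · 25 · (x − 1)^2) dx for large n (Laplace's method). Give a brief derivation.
I(n) = sqrt(π/(25n))

Here φ(x) = 25 · (x − 1)^2 has its unique minimum at x* = 1 with φ(x*) = 0 and φ''(x*) = 50. Laplace's method gives
  I(n) ~ e^(−n φ(x*)) · sqrt(2π / (n · φ''(x*))) = sqrt(2π / (50n)) = sqrt(π/(25n)).
This is exact: substituting u = (x − 1)·sqrt(25n) gives I(n) = (1/sqrt(25n)) ∫_{−∞}^{∞} e^(−u^2) du = sqrt(π/(25n)).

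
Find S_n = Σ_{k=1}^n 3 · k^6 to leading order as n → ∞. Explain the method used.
S_n ~ 3 · n^7 / 7

By integral comparison (Euler-Maclaurin), Σ_{k=1}^n 3 · k^6 = 3 · ∫_0^n x^6 dx + O(n^6) = 3 · n^7/7 + O(n^6). (Equivalently, Faulhaber's formula gives the same leading term.)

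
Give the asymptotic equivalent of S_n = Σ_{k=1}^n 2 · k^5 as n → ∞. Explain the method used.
S_n ~ n^6 / 3

By integral comparison (Euler-Maclaurin), Σ_{k=1}^n 2 · k^5 = 2 · ∫_0^n x^5 dx + O(n^5) = 2 · n^6/6 = n^6 / 3 + O(n^5). (Equivalently, Faulhaber's formula gives the same leading term.)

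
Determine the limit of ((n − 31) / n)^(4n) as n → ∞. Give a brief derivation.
lim = e^(−124)

Rewrite as (1 − 31/n)^(4n). By the standard limit (1 + x/n)^n → e^x, we have (1 − 31/n)^n → e^(−31), and raising to the 4th power gives e^(−124).
More precisely, ln[(1 − 31/n)^(4n)] = 4n · ln(1 − 31/n) = 4n · (-31/n + O(1/n^2)) = -124 + O(1/n) → -124.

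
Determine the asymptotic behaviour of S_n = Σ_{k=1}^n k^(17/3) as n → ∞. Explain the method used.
S_n ~ (3/20) · n^(20/3)

Integral comparison: Σ_{k=1}^n k^(17/3) = ∫_0^n x^(17/3) dx + O(n^(17/3)). The integral is n^(1 + 17/3) / (1 + 17/3) = n^((17+3)/3) / ((17+3)/3) = (3/20) · n^(20/3).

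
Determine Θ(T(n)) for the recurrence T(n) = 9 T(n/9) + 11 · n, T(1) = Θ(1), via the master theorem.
T(n) = Θ(n log n)

log_9 9 = 1, and f(n) = 11 · n = Θ(n^(log_9 9)). This is Case 2 of the master theorem: T(n) = Θ(f(n) · log n) = Θ(n log n).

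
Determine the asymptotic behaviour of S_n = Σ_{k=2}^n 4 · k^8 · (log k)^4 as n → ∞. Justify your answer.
S_n ~ 4 · n^9 · (log n)^4 / 9

By integral comparison, S_n = ∫_1^n 4 · x^8 · (log x)^4 dx + O(n^8 · (log n)^4). For the integral, the leading term of ∫_1^n x^8 (log x)^4 dx is n^9/9 · (log n)^4 (by repeated integration by parts; each step lowers the log-exponent and produces a relatively O(1/log n) correction). Hence S_n ~ 4 · n^9 · (log n)^4 / 9.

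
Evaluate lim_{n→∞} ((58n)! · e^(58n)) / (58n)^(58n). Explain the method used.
lim = ∞

Stirling: (58n)! ~ sqrt(2π·58n) · (58n/e)^(58n). Hence
  (58n)! · e^(58n) / (58n)^(58n) ~ sqrt(2π·58n) = sqrt(2π·58) · sqrt(n) → ∞.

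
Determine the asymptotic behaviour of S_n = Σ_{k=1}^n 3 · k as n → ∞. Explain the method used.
S_n ~ 3 · n^2 / 2

By integral comparison (Euler-Maclaurin), Σ_{k=1}^n 3 · k = 3 · ∫_0^n x^1 dx + O(n) = 3 · n^2/2 + O(n). (Equivalently, Faulhaber's formula gives the same leading term.)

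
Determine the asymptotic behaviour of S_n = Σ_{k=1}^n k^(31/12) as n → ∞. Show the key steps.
S_n ~ (12/43) · n^(43/12)

Integral comparison: Σ_{k=1}^n k^(31/12) = ∫_0^n x^(31/12) dx + O(n^(31/12)). The integral is n^(1 + 31/12) / (1 + 31/12) = n^((31+12)/12) / ((31+12)/12) = (12/43) · n^(43/12).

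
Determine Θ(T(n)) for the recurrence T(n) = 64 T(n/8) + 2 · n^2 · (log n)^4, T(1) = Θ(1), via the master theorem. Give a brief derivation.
T(n) = Θ(n^2 · (log n)^5)

Here log_8 64 = 2 and f(n) = 2 · n^2 · (log n)^4 = Θ(n^(log_8 64) · (log n)^4). This is the extended Case 2 of the master theorem (f matches the critical exponent up to log factors), giving T(n) = Θ(n^(log_8 64) · (log n)^(4+1)) = Θ(n^2 · (log n)^5).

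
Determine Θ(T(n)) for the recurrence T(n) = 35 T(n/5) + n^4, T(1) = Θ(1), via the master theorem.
T(n) = Θ(n^4)

log_5 35 ≈ 2.209. f(n) = n^4 dominates n^(log_5 35) since 4 > 2.209, and the regularity condition a·f(n/b) = 35·(n/5)^4 = (35/625)·n^4 ≤ c·f(n) holds with c = 35/625 ≈ 0.056 < 1. So this is Case 3: T(n) = Θ(f(n)) = Θ(n^4).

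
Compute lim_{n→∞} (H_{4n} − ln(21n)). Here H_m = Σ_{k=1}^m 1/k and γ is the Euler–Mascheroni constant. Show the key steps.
lim = ln(4/21) + γ

By Euler-Maclaurin, H_m = ln m + γ + O(1/m). So
  H_{4n} − ln(21n) = ln(4n) + γ − ln(21n) + O(1/n)
                       = ln(4/21) + γ + O(1/n).
Hence the limit is ln(4/21) + γ.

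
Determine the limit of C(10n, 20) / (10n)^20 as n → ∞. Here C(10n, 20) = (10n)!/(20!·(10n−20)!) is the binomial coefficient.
lim = 1/20! = 1/2432902008176640000

With N = 10n → ∞: C(N, 20) / N^20 = [N(N−1)…(N−19)] / (20! · N^20) = (1/20!) · 1 · (1 − 1/(10n)) · … · (1 − 19/(10n)). Each factor → 1 as N → ∞, so the limit is 1/20! = 1/2432902008176640000.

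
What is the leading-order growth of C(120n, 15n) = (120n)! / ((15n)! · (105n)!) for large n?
C(120n, 15n) ~ (16777216/823543)^(15n) · sqrt(4/(7π·15n))

Write N = 15n. Apply Stirling to each factorial:
  (8N)! ~ sqrt(2π·8N) · (8N/e)^(8N),
  N! ~ sqrt(2π N) · (N/e)^N,
  (7N)! ~ sqrt(2π·7N) · (7N/e)^(7N).
The exponential factors combine to (8N)^(8N) / (N^N · (7N)^(7N)) = 8^(8N)/7^(7N) = (8^8/7^7)^N = (16777216/823543)^N.
The square-root prefactors combine to sqrt(2π·8N) / (sqrt(2π N)·sqrt(2π·7N)) = sqrt(8 / (2π·7·N)) = sqrt(4/(7π·15n)).
Substituting N = 15n: C(120n, 15n) ~ (16777216/823543)^(15n) · sqrt(4/(7π·15n)).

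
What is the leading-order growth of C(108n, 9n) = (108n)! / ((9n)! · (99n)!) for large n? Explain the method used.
C(108n, 9n) ~ (8916100448256/285311670611)^(9n) · sqrt(6/(11π·9n))

Write N = 9n. Apply Stirling to each factorial:
  (12N)! ~ sqrt(2π·12N) · (12N/e)^(12N),
  N! ~ sqrt(2π N) · (N/e)^N,
  (11N)! ~ sqrt(2π·11N) · (11N/e)^(11N).
The exponential factors combine to (12N)^(12N) / (N^N · (11N)^(11N)) = 12^(12N)/11^(11N) = (12^12/11^11)^N = (8916100448256/285311670611)^N.
The square-root prefactors combine to sqrt(2π·12N) / (sqrt(2π N)·sqrt(2π·11N)) = sqrt(12 / (2π·11·N)) = sqrt(6/(11π·9n)).
Substituting N = 9n: C(108n, 9n) ~ (8916100448256/285311670611)^(9n) · sqrt(6/(11π·9n)).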